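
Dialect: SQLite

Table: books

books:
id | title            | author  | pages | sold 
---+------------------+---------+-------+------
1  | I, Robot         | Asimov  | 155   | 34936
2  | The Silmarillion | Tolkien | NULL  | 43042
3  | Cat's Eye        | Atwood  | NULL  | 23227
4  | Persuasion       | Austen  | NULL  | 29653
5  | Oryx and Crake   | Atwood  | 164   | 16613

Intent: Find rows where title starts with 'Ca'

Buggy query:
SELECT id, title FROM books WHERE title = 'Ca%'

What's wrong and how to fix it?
Bug: Wildcards only work with LIKE; '=' treats '%' as a literal character

Fix: Use LIKE for wildcard pattern matching

Corrected query:
SELECT id, title FROM books WHERE title LIKE 'Ca%'

Result:
id | title    
---+----------
3  | Cat's Eye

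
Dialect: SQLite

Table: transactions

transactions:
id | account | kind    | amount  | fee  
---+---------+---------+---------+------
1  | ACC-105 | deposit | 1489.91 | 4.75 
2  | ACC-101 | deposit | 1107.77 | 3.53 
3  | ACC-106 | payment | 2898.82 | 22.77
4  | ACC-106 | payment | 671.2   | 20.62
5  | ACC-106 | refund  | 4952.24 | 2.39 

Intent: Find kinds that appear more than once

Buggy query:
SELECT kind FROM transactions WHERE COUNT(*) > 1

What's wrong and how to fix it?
Bug: COUNT(*) is an aggregate and cannot be used in WHERE

Fix: GROUP BY kind, then filter groups with HAVING COUNT(*) > 1

Corrected query:
SELECT kind FROM transactions GROUP BY kind HAVING COUNT(*) > 1

Result:
kind   
-------
deposit
payment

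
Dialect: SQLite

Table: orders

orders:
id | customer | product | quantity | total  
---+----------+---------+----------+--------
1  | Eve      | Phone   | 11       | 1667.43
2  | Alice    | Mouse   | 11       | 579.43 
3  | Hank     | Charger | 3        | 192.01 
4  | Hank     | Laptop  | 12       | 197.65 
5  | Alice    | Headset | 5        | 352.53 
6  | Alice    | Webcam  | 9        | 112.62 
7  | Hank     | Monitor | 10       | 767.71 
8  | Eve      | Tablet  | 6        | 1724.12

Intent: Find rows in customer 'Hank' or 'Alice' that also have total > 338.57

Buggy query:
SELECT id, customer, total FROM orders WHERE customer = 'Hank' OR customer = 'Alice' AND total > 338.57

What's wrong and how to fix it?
Bug: Without parentheses, AND is evaluated before OR, so the total filter only applies to the 'Alice' branch

Fix: Group the OR with parentheses (or use IN), then AND the threshold

Corrected query:
SELECT id, customer, total FROM orders WHERE (customer = 'Hank' OR customer = 'Alice') AND total > 338.57

Result:
id | customer | total 
---+----------+-------
2  | Alice    | 579.43
5  | Alice    | 352.53
7  | Hank     | 767.71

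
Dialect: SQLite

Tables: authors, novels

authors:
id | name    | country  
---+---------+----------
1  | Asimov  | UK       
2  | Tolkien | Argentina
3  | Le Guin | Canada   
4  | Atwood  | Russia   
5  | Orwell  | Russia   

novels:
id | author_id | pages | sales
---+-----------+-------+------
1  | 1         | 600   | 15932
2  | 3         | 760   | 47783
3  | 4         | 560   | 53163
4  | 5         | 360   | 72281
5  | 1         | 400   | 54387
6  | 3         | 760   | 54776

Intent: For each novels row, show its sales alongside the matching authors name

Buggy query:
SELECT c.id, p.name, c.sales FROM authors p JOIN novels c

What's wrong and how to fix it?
Bug: Missing join condition: each novels row is matched to all authors rows instead of just its own

Fix: Specify the join condition linking the foreign key to the parent id

Corrected query:
SELECT c.id, p.name, c.sales FROM authors p JOIN novels c ON c.author_id = p.id

Result:
id | name    | sales
---+---------+------
1  | Asimov  | 15932
2  | Le Guin | 47783
3  | Atwood  | 53163
4  | Orwell  | 72281
5  | Asimov  | 54387
6  | Le Guin | 54776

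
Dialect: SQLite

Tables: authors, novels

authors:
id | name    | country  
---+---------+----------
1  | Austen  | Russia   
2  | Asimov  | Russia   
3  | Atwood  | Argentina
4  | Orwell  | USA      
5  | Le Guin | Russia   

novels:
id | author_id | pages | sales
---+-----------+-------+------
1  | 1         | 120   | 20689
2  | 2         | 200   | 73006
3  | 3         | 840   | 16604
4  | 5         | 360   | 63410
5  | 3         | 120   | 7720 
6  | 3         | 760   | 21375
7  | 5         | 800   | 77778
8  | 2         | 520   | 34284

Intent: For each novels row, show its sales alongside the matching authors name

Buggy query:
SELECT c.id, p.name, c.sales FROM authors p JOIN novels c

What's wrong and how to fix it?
Bug: Missing join condition: each novels row is matched to all authors rows instead of just its own

Fix: Specify the join condition linking the foreign key to the parent id

Corrected query:
SELECT c.id, p.name, c.sales FROM authors p JOIN novels c ON c.author_id = p.id

Result:
id | name    | sales
---+---------+------
1  | Austen  | 20689
2  | Asimov  | 73006
3  | Atwood  | 16604
4  | Le Guin | 63410
5  | Atwood  | 7720 
6  | Atwood  | 21375
7  | Le Guin | 77778
8  | Asimov  | 34284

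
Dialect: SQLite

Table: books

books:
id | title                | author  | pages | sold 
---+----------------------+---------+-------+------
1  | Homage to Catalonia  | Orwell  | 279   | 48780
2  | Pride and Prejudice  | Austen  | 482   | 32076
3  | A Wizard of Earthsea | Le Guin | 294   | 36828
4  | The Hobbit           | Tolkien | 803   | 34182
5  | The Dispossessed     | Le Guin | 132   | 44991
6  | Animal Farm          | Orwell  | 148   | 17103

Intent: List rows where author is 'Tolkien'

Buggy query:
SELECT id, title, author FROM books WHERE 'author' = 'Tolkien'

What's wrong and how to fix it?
Bug: Single quotes denote string literals in SQL; the column name is being compared as a constant string

Fix: Reference the column as author without single quotes

Corrected query:
SELECT id, title, author FROM books WHERE author = 'Tolkien'

Result:
id | title      | author 
---+------------+--------
4  | The Hobbit | Tolkien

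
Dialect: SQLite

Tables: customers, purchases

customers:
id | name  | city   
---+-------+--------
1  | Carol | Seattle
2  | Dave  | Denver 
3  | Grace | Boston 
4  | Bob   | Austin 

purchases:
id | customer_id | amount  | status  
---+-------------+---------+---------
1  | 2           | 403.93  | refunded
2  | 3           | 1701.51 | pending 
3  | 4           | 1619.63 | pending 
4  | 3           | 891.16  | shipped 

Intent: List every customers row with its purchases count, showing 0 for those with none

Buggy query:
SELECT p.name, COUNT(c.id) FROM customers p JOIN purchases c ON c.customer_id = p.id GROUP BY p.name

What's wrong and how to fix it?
Bug: An inner join excludes parents with zero children

Fix: Switch to LEFT JOIN to retain unmatched parent rows

Corrected query:
SELECT p.name, COUNT(c.id) FROM customers p LEFT JOIN purchases c ON c.customer_id = p.id GROUP BY p.name

Result:
name  | COUNT(c.id)
------+------------
Bob   | 1          
Carol | 0          
Dave  | 1          
Grace | 2          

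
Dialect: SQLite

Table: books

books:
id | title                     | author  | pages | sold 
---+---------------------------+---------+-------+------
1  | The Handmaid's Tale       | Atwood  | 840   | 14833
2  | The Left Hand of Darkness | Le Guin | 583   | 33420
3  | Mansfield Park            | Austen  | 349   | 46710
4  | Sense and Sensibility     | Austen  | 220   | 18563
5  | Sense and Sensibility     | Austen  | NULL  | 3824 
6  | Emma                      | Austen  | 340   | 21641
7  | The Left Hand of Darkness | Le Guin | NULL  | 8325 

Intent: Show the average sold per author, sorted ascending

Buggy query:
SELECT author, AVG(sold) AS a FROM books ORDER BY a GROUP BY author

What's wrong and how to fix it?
Bug: GROUP BY must precede ORDER BY

Fix: Move ORDER BY to the end, after GROUP BY

Corrected query:
SELECT author, AVG(sold) AS a FROM books GROUP BY author ORDER BY a

Result:
author  | a      
--------+--------
Atwood  | 14833  
Le Guin | 20872.5
Austen  | 22684.5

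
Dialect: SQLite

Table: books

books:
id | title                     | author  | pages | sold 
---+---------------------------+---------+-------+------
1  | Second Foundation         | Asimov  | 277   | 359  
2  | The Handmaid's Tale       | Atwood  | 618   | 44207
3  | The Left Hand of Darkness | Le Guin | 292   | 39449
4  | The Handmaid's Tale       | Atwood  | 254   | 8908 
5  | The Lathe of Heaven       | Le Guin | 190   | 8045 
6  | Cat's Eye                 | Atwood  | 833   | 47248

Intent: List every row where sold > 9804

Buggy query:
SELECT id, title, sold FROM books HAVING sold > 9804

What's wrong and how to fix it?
Bug: HAVING filters the output of aggregation, but this query has no GROUP BY and no aggregate functions, so SQLite rejects it (HAVING clause on a non-aggregate query); the condition here is per row

Fix: Use WHERE for row-level filtering

Corrected query:
SELECT id, title, sold FROM books WHERE sold > 9804

Result:
id | title                     | sold 
---+---------------------------+------
2  | The Handmaid's Tale       | 44207
3  | The Left Hand of Darkness | 39449
6  | Cat's Eye                 | 47248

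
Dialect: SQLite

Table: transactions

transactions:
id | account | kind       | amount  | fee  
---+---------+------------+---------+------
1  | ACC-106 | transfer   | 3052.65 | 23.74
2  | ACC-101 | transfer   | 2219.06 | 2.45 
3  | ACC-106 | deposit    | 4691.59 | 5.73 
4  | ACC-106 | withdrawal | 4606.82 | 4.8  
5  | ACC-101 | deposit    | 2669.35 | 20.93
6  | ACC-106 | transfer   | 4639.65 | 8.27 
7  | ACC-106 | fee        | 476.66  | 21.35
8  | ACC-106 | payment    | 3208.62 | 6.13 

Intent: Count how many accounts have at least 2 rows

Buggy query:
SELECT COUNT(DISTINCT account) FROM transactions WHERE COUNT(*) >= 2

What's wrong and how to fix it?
Bug: WHERE filters individual rows, not groups, so a group-level COUNT is invalid there

Fix: Use a subquery that GROUPs and filters with HAVING, then count its rows

Corrected query:
SELECT COUNT(*) FROM (SELECT account FROM transactions GROUP BY account HAVING COUNT(*) >= 2)

Result:
COUNT(*)
--------
2       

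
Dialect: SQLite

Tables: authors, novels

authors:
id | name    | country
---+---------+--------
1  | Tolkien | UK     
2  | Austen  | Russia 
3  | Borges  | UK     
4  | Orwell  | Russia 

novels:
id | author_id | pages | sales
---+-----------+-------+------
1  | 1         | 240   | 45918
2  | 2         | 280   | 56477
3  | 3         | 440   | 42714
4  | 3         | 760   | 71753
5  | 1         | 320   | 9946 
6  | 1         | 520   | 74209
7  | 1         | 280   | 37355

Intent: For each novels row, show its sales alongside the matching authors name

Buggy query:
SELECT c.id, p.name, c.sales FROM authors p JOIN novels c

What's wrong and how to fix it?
Bug: Missing join condition: each novels row is matched to all authors rows instead of just its own

Fix: Add ON c.author_id = p.id to the JOIN

Corrected query:
SELECT c.id, p.name, c.sales FROM authors p JOIN novels c ON c.author_id = p.id

Result:
id | name    | sales
---+---------+------
1  | Tolkien | 45918
2  | Austen  | 56477
3  | Borges  | 42714
4  | Borges  | 71753
5  | Tolkien | 9946 
6  | Tolkien | 74209
7  | Tolkien | 37355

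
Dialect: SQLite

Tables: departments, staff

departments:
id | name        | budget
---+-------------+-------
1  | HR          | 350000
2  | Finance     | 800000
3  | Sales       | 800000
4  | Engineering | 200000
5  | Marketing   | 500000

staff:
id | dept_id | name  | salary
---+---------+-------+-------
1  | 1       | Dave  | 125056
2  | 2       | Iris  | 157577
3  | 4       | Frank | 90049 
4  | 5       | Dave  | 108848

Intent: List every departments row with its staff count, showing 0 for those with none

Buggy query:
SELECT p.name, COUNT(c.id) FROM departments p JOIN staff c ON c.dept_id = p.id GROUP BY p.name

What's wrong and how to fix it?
Bug: INNER JOIN drops departments rows that have no matching staff rows

Fix: Switch to LEFT JOIN to retain unmatched parent rows

Corrected query:
SELECT p.name, COUNT(c.id) FROM departments p LEFT JOIN staff c ON c.dept_id = p.id GROUP BY p.name

Result:
name        | COUNT(c.id)
------------+------------
Engineering | 1          
Finance     | 1          
HR          | 1          
Marketing   | 1          
Sales       | 0          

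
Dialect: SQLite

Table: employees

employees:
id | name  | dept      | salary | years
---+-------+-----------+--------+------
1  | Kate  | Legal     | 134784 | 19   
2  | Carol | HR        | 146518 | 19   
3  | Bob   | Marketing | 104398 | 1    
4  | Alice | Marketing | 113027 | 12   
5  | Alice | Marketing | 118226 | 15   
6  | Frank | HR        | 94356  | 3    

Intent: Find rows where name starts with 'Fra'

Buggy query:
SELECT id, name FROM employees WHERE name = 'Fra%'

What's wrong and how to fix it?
Bug: '=' compares the literal string including the % character; pattern matching needs LIKE

Fix: Use LIKE for wildcard pattern matching

Corrected query:
SELECT id, name FROM employees WHERE name LIKE 'Fra%'

Result:
id | name 
---+------
6  | Frank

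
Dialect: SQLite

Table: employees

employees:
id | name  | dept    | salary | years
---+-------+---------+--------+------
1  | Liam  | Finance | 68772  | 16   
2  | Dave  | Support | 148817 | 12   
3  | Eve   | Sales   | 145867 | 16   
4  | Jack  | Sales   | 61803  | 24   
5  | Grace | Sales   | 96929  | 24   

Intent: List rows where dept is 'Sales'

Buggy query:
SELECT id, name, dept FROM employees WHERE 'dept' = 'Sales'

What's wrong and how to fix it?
Bug: Single quotes denote string literals in SQL; the column name is being compared as a constant string

Fix: Reference the column as dept without single quotes

Corrected query:
SELECT id, name, dept FROM employees WHERE dept = 'Sales'

Result:
id | name  | dept 
---+-------+------
3  | Eve   | Sales
4  | Jack  | Sales
5  | Grace | Sales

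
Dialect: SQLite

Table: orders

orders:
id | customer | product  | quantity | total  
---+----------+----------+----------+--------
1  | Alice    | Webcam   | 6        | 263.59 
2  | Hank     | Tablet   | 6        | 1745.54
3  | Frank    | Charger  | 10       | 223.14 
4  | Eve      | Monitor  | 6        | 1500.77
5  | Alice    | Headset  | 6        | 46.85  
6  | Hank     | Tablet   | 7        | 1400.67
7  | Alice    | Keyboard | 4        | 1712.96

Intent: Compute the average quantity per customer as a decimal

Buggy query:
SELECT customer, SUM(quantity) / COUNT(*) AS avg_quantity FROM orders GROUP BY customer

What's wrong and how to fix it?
Bug: Both operands are integers, so '/' performs integer division and truncates

Fix: Multiply by 1.0 (or CAST to REAL) to force floating-point division

Corrected query:
SELECT customer, SUM(quantity) * 1.0 / COUNT(*) AS avg_quantity FROM orders GROUP BY customer

Result:
customer | avg_quantity
---------+-------------
Alice    | 5.333333    
Eve      | 6           
Frank    | 10          
Hank     | 6.5         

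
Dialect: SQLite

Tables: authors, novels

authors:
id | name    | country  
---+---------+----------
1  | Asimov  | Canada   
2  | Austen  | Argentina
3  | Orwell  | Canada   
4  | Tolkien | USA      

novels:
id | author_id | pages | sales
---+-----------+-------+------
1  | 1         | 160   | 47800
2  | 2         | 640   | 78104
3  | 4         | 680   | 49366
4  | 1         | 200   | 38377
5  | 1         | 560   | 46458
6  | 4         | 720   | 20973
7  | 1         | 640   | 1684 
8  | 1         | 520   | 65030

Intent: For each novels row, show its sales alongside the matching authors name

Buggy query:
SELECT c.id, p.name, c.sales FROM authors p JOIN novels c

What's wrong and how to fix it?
Bug: JOIN with no ON clause produces a cartesian product; every novels row pairs with every authors row

Fix: Add ON c.author_id = p.id to the JOIN

Corrected query:
SELECT c.id, p.name, c.sales FROM authors p JOIN novels c ON c.author_id = p.id

Result:
id | name    | sales
---+---------+------
1  | Asimov  | 47800
2  | Austen  | 78104
3  | Tolkien | 49366
4  | Asimov  | 38377
5  | Asimov  | 46458
6  | Tolkien | 20973
7  | Asimov  | 1684 
8  | Asimov  | 65030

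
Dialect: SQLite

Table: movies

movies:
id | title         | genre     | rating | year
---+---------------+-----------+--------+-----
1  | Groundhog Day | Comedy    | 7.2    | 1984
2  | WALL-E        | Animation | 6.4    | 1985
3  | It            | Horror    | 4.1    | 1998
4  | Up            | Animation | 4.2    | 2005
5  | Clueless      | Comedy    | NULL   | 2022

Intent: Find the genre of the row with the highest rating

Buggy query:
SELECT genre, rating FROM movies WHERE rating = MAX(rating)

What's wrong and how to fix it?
Bug: MAX(rating) is an aggregate and cannot be used directly in WHERE

Fix: Wrap MAX in a scalar subquery so WHERE compares against a single value

Corrected query:
SELECT genre, rating FROM movies WHERE rating = (SELECT MAX(rating) FROM movies)

Result:
genre  | rating
-------+-------
Comedy | 7.2   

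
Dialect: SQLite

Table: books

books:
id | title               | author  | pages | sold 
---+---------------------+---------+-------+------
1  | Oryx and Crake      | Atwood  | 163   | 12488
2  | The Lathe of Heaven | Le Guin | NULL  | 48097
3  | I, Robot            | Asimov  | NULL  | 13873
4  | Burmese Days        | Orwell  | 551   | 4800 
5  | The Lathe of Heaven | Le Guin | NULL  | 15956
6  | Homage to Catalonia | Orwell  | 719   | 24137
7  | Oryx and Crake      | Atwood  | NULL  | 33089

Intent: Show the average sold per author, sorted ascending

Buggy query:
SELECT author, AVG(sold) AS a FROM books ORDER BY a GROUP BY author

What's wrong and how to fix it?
Bug: GROUP BY must precede ORDER BY

Fix: Reorder: SELECT … FROM … GROUP BY … ORDER BY …

Corrected query:
SELECT author, AVG(sold) AS a FROM books GROUP BY author ORDER BY a

Result:
author  | a      
--------+--------
Asimov  | 13873  
Orwell  | 14468.5
Atwood  | 22788.5
Le Guin | 32026.5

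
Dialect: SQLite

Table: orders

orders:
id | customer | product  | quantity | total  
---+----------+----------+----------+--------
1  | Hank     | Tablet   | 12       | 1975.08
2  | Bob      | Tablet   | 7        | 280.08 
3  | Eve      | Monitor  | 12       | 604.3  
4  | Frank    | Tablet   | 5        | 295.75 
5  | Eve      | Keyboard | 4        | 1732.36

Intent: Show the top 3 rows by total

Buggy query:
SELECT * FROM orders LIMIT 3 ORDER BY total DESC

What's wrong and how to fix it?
Bug: ORDER BY cannot follow LIMIT; LIMIT is the final clause

Fix: Sort with ORDER BY, then apply LIMIT

Corrected query:
SELECT * FROM orders ORDER BY total DESC LIMIT 3

Result:
id | customer | product  | quantity | total  
---+----------+----------+----------+--------
1  | Hank     | Tablet   | 12       | 1975.08
5  | Eve      | Keyboard | 4        | 1732.36
3  | Eve      | Monitor  | 12       | 604.3  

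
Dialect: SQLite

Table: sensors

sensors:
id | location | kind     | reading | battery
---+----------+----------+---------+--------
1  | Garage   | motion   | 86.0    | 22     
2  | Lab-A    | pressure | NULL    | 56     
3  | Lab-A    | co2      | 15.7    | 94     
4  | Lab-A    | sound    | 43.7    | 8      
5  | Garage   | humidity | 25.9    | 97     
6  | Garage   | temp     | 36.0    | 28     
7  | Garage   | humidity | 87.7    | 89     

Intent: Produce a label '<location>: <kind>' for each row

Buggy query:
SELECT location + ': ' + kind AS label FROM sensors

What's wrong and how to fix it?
Bug: SQLite uses || for string concatenation; + coerces text to numbers (yielding 0)

Fix: Replace + with || to concatenate text

Corrected query:
SELECT location || ': ' || kind AS label FROM sensors

Result:
label           
----------------
Garage: motion  
Lab-A: pressure 
Lab-A: co2      
Lab-A: sound    
Garage: humidity
Garage: temp    
Garage: humidity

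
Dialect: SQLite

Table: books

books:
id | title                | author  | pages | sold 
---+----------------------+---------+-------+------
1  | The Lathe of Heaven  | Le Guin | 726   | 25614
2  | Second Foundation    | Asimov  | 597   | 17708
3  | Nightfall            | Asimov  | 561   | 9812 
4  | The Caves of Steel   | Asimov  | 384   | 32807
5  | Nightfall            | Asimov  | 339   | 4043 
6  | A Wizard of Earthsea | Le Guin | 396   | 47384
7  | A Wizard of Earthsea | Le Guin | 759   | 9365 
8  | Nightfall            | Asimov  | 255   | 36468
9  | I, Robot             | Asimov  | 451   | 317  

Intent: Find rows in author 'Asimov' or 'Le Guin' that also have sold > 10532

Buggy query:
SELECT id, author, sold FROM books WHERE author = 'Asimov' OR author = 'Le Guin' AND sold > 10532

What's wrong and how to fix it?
Bug: Without parentheses, AND is evaluated before OR, so the sold filter only applies to the 'Le Guin' branch

Fix: Group the OR with parentheses (or use IN), then AND the threshold

Corrected query:
SELECT id, author, sold FROM books WHERE (author = 'Asimov' OR author = 'Le Guin') AND sold > 10532

Result:
id | author  | sold 
---+---------+------
1  | Le Guin | 25614
2  | Asimov  | 17708
4  | Asimov  | 32807
6  | Le Guin | 47384
8  | Asimov  | 36468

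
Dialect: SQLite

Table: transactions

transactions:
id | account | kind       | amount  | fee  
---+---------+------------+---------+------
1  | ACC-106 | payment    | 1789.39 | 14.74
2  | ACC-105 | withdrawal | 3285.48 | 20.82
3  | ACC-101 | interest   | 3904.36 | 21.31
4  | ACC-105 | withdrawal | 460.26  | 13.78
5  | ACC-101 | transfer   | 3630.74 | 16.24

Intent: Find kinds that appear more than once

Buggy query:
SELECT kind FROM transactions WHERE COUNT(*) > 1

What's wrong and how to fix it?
Bug: WHERE can't reference COUNT(*); aggregates are computed after WHERE

Fix: Group first, then use HAVING for the count condition

Corrected query:
SELECT kind FROM transactions GROUP BY kind HAVING COUNT(*) > 1

Result:
kind      
----------
withdrawal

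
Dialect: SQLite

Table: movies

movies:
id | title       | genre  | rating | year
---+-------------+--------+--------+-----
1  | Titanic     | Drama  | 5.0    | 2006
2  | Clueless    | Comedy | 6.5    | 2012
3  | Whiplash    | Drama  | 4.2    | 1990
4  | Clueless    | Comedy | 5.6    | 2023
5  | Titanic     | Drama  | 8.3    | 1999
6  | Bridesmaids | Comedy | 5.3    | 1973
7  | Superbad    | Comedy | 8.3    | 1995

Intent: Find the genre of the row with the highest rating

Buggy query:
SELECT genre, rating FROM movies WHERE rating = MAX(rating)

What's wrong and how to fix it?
Bug: MAX(rating) is an aggregate and cannot be used directly in WHERE

Fix: Wrap MAX in a scalar subquery so WHERE compares against a single value

Corrected query:
SELECT genre, rating FROM movies WHERE rating = (SELECT MAX(rating) FROM movies)

Result:
genre  | rating
-------+-------
Drama  | 8.3   
Comedy | 8.3   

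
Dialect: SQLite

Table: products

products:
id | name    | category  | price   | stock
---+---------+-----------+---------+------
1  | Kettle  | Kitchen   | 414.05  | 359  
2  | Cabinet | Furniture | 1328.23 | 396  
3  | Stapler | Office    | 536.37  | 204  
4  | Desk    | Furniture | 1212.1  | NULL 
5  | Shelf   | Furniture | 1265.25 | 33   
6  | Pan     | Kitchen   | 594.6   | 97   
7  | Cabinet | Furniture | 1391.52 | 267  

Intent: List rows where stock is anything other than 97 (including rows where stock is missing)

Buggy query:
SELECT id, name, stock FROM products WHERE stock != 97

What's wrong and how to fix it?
Bug: 'stock != 97' is unknown when stock is NULL, so NULL rows are silently excluded

Fix: Handle NULL separately with IS NULL alongside the inequality

Corrected query:
SELECT id, name, stock FROM products WHERE stock != 97 OR stock IS NULL

Result:
id | name    | stock
---+---------+------
1  | Kettle  | 359  
2  | Cabinet | 396  
3  | Stapler | 204  
4  | Desk    | NULL 
5  | Shelf   | 33   
7  | Cabinet | 267  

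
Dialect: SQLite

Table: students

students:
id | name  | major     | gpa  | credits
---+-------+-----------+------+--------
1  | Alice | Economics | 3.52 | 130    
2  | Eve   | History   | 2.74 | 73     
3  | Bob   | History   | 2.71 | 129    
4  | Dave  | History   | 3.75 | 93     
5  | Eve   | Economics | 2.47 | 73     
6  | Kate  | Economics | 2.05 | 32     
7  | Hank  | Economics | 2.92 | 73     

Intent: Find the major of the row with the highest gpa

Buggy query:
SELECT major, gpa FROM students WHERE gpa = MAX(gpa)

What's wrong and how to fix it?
Bug: WHERE is evaluated per row; an aggregate over the whole table isn't defined there

Fix: Wrap MAX in a scalar subquery so WHERE compares against a single value

Corrected query:
SELECT major, gpa FROM students WHERE gpa = (SELECT MAX(gpa) FROM students)

Result:
major   | gpa 
--------+-----
History | 3.75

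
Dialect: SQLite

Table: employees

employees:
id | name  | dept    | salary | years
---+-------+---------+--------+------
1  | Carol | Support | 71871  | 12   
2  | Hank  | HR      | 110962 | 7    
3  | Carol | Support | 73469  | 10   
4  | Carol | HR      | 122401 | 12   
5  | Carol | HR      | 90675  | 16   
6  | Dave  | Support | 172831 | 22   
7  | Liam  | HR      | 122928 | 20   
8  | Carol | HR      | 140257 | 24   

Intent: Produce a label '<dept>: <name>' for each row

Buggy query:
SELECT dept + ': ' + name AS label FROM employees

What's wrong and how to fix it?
Bug: '+' is numeric addition; on text columns SQLite converts them to 0 instead of concatenating

Fix: Use the || operator for string concatenation

Corrected query:
SELECT dept || ': ' || name AS label FROM employees

Result:
label         
--------------
Support: Carol
HR: Hank      
Support: Carol
HR: Carol     
HR: Carol     
Support: Dave 
HR: Liam      
HR: Carol     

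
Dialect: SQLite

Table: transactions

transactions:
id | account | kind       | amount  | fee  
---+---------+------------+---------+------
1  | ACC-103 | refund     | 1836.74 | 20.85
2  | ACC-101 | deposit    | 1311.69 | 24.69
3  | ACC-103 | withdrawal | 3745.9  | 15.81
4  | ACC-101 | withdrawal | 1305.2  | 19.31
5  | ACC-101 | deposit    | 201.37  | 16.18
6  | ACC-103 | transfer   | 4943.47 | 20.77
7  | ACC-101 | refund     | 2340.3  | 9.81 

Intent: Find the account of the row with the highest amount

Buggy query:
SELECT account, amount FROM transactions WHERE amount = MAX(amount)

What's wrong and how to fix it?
Bug: WHERE is evaluated per row; an aggregate over the whole table isn't defined there

Fix: Wrap MAX in a scalar subquery so WHERE compares against a single value

Corrected query:
SELECT account, amount FROM transactions WHERE amount = (SELECT MAX(amount) FROM transactions)

Result:
account | amount 
--------+--------
ACC-103 | 4943.47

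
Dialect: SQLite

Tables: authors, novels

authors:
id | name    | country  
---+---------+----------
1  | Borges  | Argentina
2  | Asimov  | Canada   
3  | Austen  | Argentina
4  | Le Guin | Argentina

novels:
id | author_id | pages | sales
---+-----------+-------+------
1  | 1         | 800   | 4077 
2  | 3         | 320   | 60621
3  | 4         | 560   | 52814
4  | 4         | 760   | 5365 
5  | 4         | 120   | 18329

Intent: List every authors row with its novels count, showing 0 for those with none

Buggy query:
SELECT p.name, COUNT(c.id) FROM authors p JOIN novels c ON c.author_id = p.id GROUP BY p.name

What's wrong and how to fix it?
Bug: INNER JOIN drops authors rows that have no matching novels rows

Fix: Switch to LEFT JOIN to retain unmatched parent rows

Corrected query:
SELECT p.name, COUNT(c.id) FROM authors p LEFT JOIN novels c ON c.author_id = p.id GROUP BY p.name

Result:
name    | COUNT(c.id)
--------+------------
Asimov  | 0          
Austen  | 1          
Borges  | 1          
Le Guin | 3          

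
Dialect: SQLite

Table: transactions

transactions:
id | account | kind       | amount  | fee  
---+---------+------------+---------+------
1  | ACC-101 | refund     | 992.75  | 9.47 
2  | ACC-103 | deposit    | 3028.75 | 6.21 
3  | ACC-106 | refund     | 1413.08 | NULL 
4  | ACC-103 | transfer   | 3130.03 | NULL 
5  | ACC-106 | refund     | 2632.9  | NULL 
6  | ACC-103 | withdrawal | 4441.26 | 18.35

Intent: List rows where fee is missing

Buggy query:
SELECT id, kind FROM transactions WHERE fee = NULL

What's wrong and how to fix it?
Bug: '= NULL' is always unknown in SQL three-valued logic, so no rows match

Fix: Replace '= NULL' with 'IS NULL'

Corrected query:
SELECT id, kind FROM transactions WHERE fee IS NULL

Result:
id | kind    
---+---------
3  | refund  
4  | transfer
5  | refund  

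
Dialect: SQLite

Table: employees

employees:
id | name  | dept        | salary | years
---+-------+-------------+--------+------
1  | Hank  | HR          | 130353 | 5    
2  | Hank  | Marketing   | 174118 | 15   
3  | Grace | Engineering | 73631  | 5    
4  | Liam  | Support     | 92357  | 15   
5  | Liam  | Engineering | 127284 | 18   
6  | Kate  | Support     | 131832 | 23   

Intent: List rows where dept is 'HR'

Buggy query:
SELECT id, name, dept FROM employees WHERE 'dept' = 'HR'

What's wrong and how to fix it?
Bug: 'dept' in single quotes is a string literal, not the column; the comparison is literal-vs-literal and never true

Fix: Remove the quotes around the column name (or use double quotes for an identifier)

Corrected query:
SELECT id, name, dept FROM employees WHERE dept = 'HR'

Result:
id | name | dept
---+------+-----
1  | Hank | HR  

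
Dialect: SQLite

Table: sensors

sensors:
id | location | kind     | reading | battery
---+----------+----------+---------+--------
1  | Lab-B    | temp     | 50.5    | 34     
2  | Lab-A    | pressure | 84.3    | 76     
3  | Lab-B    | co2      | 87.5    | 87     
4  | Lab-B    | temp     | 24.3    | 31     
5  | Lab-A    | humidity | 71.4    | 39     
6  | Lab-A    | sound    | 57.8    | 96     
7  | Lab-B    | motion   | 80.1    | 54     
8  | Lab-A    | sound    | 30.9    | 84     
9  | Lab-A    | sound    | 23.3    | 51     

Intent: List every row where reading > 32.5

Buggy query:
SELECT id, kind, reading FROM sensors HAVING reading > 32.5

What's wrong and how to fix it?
Bug: This is a non-aggregate query (no GROUP BY, no aggregates), so in SQLite the HAVING clause is invalid here; a row-level condition belongs in WHERE

Fix: Replace HAVING with WHERE since the condition applies to individual rows

Corrected query:
SELECT id, kind, reading FROM sensors WHERE reading > 32.5

Result:
id | kind     | reading
---+----------+--------
1  | temp     | 50.5   
2  | pressure | 84.3   
3  | co2      | 87.5   
5  | humidity | 71.4   
6  | sound    | 57.8   
7  | motion   | 80.1   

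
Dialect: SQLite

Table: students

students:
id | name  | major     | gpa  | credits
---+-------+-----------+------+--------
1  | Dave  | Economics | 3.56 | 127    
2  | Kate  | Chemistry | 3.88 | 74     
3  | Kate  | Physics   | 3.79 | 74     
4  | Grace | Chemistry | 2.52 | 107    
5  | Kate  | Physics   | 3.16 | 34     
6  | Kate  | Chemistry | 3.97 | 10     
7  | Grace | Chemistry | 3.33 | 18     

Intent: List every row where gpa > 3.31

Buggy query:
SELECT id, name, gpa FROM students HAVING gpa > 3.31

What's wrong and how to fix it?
Bug: HAVING filters the output of aggregation, but this query has no GROUP BY and no aggregate functions, so SQLite rejects it (HAVING clause on a non-aggregate query); the condition here is per row

Fix: Use WHERE for row-level filtering

Corrected query:
SELECT id, name, gpa FROM students WHERE gpa > 3.31

Result:
id | name  | gpa 
---+-------+-----
1  | Dave  | 3.56
2  | Kate  | 3.88
3  | Kate  | 3.79
6  | Kate  | 3.97
7  | Grace | 3.33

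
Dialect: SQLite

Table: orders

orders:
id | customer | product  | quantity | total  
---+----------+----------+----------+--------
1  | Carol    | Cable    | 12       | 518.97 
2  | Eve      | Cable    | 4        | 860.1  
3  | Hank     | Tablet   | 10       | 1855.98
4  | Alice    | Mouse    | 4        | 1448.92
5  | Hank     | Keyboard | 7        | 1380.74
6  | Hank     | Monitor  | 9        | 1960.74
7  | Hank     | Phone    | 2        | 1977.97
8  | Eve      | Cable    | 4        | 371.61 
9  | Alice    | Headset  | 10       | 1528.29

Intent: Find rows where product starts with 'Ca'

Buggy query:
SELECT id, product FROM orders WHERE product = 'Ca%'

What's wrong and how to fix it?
Bug: '=' compares the literal string including the % character; pattern matching needs LIKE

Fix: Use LIKE for wildcard pattern matching

Corrected query:
SELECT id, product FROM orders WHERE product LIKE 'Ca%'

Result:
id | product
---+--------
1  | Cable  
2  | Cable  
8  | Cable  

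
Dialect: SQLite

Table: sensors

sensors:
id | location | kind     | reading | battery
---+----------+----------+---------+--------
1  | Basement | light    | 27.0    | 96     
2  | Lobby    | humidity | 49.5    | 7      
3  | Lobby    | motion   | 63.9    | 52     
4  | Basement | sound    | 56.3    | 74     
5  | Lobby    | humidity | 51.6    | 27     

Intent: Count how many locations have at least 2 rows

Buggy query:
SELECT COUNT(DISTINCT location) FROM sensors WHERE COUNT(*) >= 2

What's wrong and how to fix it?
Bug: COUNT(*) cannot appear in WHERE; the per-group count doesn't exist yet

Fix: Group first with HAVING COUNT(*) >= 2, then COUNT the resulting groups

Corrected query:
SELECT COUNT(*) FROM (SELECT location FROM sensors GROUP BY location HAVING COUNT(*) >= 2)

Result:
COUNT(*)
--------
2       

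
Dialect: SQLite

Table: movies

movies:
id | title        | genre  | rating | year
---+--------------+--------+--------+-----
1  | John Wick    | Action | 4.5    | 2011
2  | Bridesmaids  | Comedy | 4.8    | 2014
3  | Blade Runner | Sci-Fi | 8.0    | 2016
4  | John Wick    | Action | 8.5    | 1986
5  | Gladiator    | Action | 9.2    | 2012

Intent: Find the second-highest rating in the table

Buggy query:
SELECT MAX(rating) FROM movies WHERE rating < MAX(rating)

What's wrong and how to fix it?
Bug: The inner MAX is an aggregate inside WHERE, which is not allowed

Fix: Put the inner MAX in a scalar subquery

Corrected query:
SELECT MAX(rating) FROM movies WHERE rating < (SELECT MAX(rating) FROM movies)

Result:
MAX(rating)
-----------
8.5        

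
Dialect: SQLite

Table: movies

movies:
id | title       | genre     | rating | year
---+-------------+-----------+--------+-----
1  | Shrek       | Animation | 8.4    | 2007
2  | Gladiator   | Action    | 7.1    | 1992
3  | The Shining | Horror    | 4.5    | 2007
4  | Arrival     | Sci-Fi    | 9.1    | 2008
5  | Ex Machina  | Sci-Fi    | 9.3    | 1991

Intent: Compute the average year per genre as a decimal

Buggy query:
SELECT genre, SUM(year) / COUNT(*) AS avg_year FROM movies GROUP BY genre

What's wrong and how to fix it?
Bug: SUM(year) and COUNT(*) are both integers; the division truncates the fractional part

Fix: Multiply by 1.0 (or CAST to REAL) to force floating-point division

Corrected query:
SELECT genre, SUM(year) * 1.0 / COUNT(*) AS avg_year FROM movies GROUP BY genre

Result:
genre     | avg_year
----------+---------
Action    | 1992    
Animation | 2007    
Horror    | 2007    
Sci-Fi    | 1999.5  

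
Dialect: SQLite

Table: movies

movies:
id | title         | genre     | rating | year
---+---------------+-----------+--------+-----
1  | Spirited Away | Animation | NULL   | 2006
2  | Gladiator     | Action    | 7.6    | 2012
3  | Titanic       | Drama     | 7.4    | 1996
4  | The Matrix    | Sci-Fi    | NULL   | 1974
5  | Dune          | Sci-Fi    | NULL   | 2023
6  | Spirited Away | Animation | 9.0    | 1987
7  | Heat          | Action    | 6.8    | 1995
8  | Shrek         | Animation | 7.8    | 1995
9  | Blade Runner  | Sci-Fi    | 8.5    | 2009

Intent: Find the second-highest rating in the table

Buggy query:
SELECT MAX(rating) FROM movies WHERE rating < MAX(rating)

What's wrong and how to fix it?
Bug: The inner MAX is an aggregate inside WHERE, which is not allowed

Fix: Put the inner MAX in a scalar subquery

Corrected query:
SELECT MAX(rating) FROM movies WHERE rating < (SELECT MAX(rating) FROM movies)

Result:
MAX(rating)
-----------
8.5        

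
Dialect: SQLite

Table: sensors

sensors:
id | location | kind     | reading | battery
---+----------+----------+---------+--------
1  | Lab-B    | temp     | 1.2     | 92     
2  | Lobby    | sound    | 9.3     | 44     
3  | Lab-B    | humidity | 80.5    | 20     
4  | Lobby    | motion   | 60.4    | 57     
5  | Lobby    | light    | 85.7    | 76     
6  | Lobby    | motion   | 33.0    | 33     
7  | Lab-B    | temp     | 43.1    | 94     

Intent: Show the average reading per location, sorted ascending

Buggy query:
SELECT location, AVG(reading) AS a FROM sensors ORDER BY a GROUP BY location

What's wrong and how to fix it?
Bug: ORDER BY appears before GROUP BY; SQL clause order requires GROUP BY first

Fix: Reorder: SELECT … FROM … GROUP BY … ORDER BY …

Corrected query:
SELECT location, AVG(reading) AS a FROM sensors GROUP BY location ORDER BY a

Result:
location | a   
---------+-----
Lab-B    | 41.6
Lobby    | 47.1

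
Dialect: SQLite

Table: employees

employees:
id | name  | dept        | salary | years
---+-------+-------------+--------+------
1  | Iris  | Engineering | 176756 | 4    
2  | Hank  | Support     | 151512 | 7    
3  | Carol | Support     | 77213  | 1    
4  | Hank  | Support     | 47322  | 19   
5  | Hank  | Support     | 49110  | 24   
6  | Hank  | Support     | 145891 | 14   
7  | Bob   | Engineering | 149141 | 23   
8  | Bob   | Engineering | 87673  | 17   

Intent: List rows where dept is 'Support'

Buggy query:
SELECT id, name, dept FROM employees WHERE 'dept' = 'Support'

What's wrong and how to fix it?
Bug: 'dept' in single quotes is a string literal, not the column; the comparison is literal-vs-literal and never true

Fix: Remove the quotes around the column name (or use double quotes for an identifier)

Corrected query:
SELECT id, name, dept FROM employees WHERE dept = 'Support'

Result:
id | name  | dept   
---+-------+--------
2  | Hank  | Support
3  | Carol | Support
4  | Hank  | Support
5  | Hank  | Support
6  | Hank  | Support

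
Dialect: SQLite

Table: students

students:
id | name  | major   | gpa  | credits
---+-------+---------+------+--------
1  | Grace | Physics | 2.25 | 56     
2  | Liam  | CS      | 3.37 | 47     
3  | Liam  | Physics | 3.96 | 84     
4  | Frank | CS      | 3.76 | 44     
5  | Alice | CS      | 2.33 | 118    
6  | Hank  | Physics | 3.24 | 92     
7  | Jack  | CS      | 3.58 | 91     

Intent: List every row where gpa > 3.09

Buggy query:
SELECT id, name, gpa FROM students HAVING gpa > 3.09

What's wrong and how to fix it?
Bug: This is a non-aggregate query (no GROUP BY, no aggregates), so in SQLite the HAVING clause is invalid here; a row-level condition belongs in WHERE

Fix: Use WHERE for row-level filtering

Corrected query:
SELECT id, name, gpa FROM students WHERE gpa > 3.09

Result:
id | name  | gpa 
---+-------+-----
2  | Liam  | 3.37
3  | Liam  | 3.96
4  | Frank | 3.76
6  | Hank  | 3.24
7  | Jack  | 3.58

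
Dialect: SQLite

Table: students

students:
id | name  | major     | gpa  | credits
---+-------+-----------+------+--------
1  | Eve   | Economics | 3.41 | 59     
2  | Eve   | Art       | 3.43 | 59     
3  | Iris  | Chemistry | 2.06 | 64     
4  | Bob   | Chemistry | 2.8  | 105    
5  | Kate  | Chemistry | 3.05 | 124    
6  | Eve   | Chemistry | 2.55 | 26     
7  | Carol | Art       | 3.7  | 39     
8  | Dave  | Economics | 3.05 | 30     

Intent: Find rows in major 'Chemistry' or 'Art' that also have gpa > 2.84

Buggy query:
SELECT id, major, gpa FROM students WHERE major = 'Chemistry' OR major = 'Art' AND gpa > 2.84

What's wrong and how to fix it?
Bug: Without parentheses, AND is evaluated before OR, so the gpa filter only applies to the 'Art' branch

Fix: Group the OR with parentheses (or use IN), then AND the threshold

Corrected query:
SELECT id, major, gpa FROM students WHERE (major = 'Chemistry' OR major = 'Art') AND gpa > 2.84

Result:
id | major     | gpa 
---+-----------+-----
2  | Art       | 3.43
5  | Chemistry | 3.05
7  | Art       | 3.7 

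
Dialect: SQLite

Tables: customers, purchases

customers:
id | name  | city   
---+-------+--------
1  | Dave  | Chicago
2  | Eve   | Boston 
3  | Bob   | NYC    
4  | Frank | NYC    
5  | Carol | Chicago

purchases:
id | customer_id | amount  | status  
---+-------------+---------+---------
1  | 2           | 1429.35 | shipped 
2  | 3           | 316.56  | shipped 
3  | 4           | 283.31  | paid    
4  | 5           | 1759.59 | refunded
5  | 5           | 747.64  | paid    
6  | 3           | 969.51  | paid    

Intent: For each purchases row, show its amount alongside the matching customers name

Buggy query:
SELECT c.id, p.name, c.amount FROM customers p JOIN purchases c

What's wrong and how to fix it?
Bug: Missing join condition: each purchases row is matched to all customers rows instead of just its own

Fix: Specify the join condition linking the foreign key to the parent id

Corrected query:
SELECT c.id, p.name, c.amount FROM customers p JOIN purchases c ON c.customer_id = p.id

Result:
id | name  | amount 
---+-------+--------
1  | Eve   | 1429.35
2  | Bob   | 316.56 
3  | Frank | 283.31 
4  | Carol | 1759.59
5  | Carol | 747.64 
6  | Bob   | 969.51 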